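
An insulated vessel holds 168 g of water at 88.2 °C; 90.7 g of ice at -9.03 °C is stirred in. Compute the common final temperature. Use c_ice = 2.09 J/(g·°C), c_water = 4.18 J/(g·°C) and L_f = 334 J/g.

Energy balance with sensible and latent terms:
warm ice to 0 °C: 90.7×2.09×(0 − (-9.03)) = 1711.8; melt ice: 90.7×334 = 30294; meltwater 0→T: 90.7×4.18×T = 379.13 T; water: 702.24(T − 88.2)
1081.4 T = 61938 − 32006 = 29932
T ≈ 27.68 °C (positive, so assuming full melt was valid).

T_f ≈ 27.7 °C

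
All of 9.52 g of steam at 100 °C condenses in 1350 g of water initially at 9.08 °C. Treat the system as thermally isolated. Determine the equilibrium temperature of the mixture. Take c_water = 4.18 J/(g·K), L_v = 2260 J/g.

Taking heat into each body as positive, Σ m c ΔT = 0:
steam→water at 100 °C releases m L_v = 9.52×2260 = 21515; condensate cools 100→T: 9.52×4.18×(T − 100) = 39.79(T − 100); water warms: 1350×4.18×(T − 9.08) = 5643(T − 9.08)
5682.8 T = 21515 + 3979.4 + 51238 = 76733
T ≈ 13.50 °C (< 100 °C, so full condensation is consistent).

T_f ≈ 13.5 °C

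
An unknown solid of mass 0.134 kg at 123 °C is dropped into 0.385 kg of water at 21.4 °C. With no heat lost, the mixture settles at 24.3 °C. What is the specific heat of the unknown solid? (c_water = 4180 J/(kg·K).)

c ≈ 353 J/(kg·K)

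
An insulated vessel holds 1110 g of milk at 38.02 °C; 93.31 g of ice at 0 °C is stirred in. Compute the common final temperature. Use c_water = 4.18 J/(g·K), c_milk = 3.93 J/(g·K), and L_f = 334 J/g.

T_f ≈ 28.3 °C

Energy conservation, ΣQ = 0:
melt ice: 93.31·334 = 31166; warm the meltwater: 390.04 T; milk: 4362.3(T − 38.02)
4752.3 T = 165855 − 31166 = 134689
T ≈ 28.34 °C — above 0 °C, consistent with complete melting.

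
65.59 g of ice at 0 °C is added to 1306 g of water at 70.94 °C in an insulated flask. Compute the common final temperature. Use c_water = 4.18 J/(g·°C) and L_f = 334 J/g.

Taking heat into each body as positive, Σ m c ΔT = 0:
fusion: m_ice L_f = 65.59·334 = 21907
  meltwater 0→T: 65.59·4.18·T = 274.17 T
  water: 5459.1(T − 70.94)
5733.2 T = 387267 − 21907 = 365360
T ≈ 63.73 °C. Since T > 0 °C, the all-ice-melts assumption holds.

T_f ≈ 63.7 °C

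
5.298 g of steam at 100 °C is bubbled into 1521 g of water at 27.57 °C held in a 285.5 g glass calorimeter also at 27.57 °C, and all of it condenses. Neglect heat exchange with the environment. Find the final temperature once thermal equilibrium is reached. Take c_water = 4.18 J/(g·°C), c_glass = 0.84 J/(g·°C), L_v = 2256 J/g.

T_f ≈ 29.6 °C

Setting the total heat transfer to zero:
steam→water at 100 °C releases m L_v = 5.298×2256 = 11952; condensed water 100 °C→T: 22.15(T − 100); original water: 6357.8(T − 27.57); cup: 239.82(T − 27.57)
6619.7 T = 11952 + 2214.6 + 181896 = 196063
T ≈ 29.62 °C, under the boiling point, so the assumption holds.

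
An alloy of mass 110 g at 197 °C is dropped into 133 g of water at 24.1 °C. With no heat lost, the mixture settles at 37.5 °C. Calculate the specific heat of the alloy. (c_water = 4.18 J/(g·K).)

c ≈ 0.425 J/(g·K)

Heat lost by the alloy = heat gained by the water:
110×c×(197 − 37.5) = 133×4.18×(37.5 − 24.1)
17545 c = 7449.6  ⇒  c ≈ 0.4246 J/(g·K)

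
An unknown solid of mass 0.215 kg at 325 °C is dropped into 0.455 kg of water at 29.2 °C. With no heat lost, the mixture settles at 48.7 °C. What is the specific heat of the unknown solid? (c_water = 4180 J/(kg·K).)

c ≈ 624 J/(kg·K)

m_s c (T_s − T_f) = m_water c_water (T_f − T_0):
0.215·c·(325 − 48.7) = 0.455·4180·(48.7 − 29.2)
59.4 c = 37087  ⇒  c ≈ 624.3 J/(kg·K)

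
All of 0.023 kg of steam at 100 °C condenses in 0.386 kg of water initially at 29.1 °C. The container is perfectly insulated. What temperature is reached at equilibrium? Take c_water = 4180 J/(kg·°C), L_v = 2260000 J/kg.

Energy balance with sensible and latent terms:
steam→water at 100 °C releases m L_v = 0.023·2260000 = 51980; condensed water 100 °C→T: 96.14(T − 100); water warms: 0.386·4180·(T − 29.1) = 1613.5(T − 29.1)
1709.6 T = 51980 + 9614 + 46952 = 108546
T ≈ 63.49 °C — below 100 °C, confirming all the steam condensed.

T_f ≈ 63.5 °C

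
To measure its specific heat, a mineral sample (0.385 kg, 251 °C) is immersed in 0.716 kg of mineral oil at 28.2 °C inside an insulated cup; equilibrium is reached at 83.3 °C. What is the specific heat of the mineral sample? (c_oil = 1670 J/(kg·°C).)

c ≈ 1020 J/(kg·°C)

Heat lost by the mineral sample = heat gained by the oil:
0.385·c·(251 − 83.3) = 0.716·1670·(83.3 − 28.2)
64.56 c = 65884  ⇒  c ≈ 1020 J/(kg·°C)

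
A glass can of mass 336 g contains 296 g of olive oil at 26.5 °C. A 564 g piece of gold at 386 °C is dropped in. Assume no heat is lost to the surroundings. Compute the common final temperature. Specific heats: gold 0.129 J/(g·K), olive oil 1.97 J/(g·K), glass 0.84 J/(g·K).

Heat gained plus heat lost sum to zero:
564·0.129·(T − 386) + 296·1.97·(T − 26.5) + 336·0.84·(T − 26.5) = 0
938.12 T = 51016
T = 51016 / 938.12 = 54.4 °C

T_f ≈ 54.4 °C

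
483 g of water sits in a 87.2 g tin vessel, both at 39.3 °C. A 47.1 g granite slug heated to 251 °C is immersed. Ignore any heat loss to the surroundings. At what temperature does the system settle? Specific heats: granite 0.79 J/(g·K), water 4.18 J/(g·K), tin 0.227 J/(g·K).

Conservation of energy gives ΣQ = 0:
47.1*0.79*(T − 251) + 483*4.18*(T − 39.3) + 87.2*0.227*(T − 39.3) = 0
37.21(T − 251) + 2018.9(T − 39.3) + 19.79(T − 39.3) = 0
2075.9 T = 89462
T ≈ 43.09 °C

T_f ≈ 43.1 °C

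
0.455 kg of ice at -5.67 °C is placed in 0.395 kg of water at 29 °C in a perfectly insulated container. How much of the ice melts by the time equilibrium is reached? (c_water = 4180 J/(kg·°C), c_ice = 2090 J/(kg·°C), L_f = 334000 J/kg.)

Heat available from the water dropping to 0 °C: 0.395×4180×29 = 47882 J.
Warming the ice to 0 °C takes 0.455×2090×5.67 = 5391.9 J, leaving 42490 J for melting.
Fully melting the ice requires m_ice L_f = 0.455×334000 = 151970 J.
Since 42490 < 151970 J, not all the ice melts; equilibrium is at 0 °C.
m_melt = 42490 / L_f = 0.1272 kg.

m_melted ≈ 0.127 kg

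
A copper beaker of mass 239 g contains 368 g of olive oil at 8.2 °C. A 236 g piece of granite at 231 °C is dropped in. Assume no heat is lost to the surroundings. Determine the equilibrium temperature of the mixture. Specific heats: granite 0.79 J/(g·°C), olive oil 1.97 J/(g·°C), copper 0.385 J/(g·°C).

T_f ≈ 49.6 °C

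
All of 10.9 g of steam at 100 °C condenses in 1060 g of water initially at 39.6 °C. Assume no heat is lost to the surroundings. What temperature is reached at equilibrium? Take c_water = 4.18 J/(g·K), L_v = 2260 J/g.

Energy balance with sensible and latent terms:
steam→water at 100 °C releases m L_v = 10.9·2260 = 24634; condensate cools 100→T: 10.9·4.18·(T − 100) = 45.56(T − 100); water warms: 1060·4.18·(T − 39.6) = 4430.8(T − 39.6)
4476.4 T = 24634 + 4556.2 + 175460 = 204650
T ≈ 45.72 °C (< 100 °C, so full condensation is consistent).

T_f ≈ 45.7 °C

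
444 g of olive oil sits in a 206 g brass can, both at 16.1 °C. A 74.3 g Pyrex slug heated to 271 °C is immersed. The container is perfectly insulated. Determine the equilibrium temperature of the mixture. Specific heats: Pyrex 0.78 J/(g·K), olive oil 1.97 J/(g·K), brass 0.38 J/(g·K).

Energy conservation, ΣQ = 0:
74.3·0.78·(T − 271) + 444·1.97·(T − 16.1) + 206·0.38·(T − 16.1) = 0
57.95(T − 271) + 874.68(T − 16.1) + 78.28(T − 16.1) = 0
(57.95 + 874.68 + 78.28) T = 57.95·271 + 874.68·16.1 + 78.28·16.1
T = 31048 / 1010.9 = 30.7 °C

T_f ≈ 30.7 °C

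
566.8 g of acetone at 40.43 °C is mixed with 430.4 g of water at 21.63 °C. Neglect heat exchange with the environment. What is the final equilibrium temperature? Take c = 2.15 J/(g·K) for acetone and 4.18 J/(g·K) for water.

T_f ≈ 29.2 °C

Energy conservation, ΣQ = 0:
566.8·2.15·(T − 40.43) + 430.4·4.18·(T − 21.63) = 0
(1218.6 + 1799.1) T = 1218.6·40.43 + 1799.1·21.63
T = 88183/3017.7 ≈ 29.22 °C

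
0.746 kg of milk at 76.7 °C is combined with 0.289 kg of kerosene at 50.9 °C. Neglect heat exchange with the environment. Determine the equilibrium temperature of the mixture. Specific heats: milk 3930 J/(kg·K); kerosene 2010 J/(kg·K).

T_f ≈ 72.4 °C

Heat gained plus heat lost sum to zero:
0.746*3930*(T − 76.7) + 0.289*2010*(T − 50.9) = 0
(2931.8 + 580.89) T = 2931.8*76.7 + 580.89*50.9
T = 254435 / 3512.7 = 72.4 °C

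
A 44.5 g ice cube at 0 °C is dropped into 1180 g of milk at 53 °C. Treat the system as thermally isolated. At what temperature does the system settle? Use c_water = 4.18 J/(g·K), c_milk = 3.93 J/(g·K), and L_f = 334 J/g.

T_f ≈ 47.9 °C

Taking heat into each body as positive, Σ m c ΔT = 0:
fusion: m_ice L_f = 44.5·334 = 14863
  meltwater 0→T: 44.5·4.18·T = 186.01 T
  milk cools: 1180·3.93·(T − 53) = 4637.4(T − 53)
4823.4 T = 245782 − 14863 = 230919
T ≈ 47.87 °C. Since T > 0 °C, the all-ice-melts assumption holds.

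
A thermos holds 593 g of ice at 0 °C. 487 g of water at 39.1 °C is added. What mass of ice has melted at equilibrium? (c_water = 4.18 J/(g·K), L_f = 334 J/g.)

Heat available from the water dropping to 0 °C: 487·4.18·39.1 = 79594 J.
Fully melting the ice requires m_ice L_f = 593·334 = 198062 J.
That's not enough to melt it all — equilibrium is at 0 °C with ice remaining.
m_melt = 79594 / L_f = 238.3 g.

m_melted ≈ 238 g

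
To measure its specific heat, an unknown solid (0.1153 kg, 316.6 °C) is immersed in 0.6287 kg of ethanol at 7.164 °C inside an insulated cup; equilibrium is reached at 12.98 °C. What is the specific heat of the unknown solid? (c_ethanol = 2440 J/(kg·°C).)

c ≈ 255 J/(kg·°C)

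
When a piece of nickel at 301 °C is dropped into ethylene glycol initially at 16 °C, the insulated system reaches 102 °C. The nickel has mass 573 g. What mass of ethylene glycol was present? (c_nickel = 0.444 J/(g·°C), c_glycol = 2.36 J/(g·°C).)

m ≈ 249 g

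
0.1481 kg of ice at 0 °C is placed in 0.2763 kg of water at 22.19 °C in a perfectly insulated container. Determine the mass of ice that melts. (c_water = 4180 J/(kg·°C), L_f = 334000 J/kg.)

Water can give up m c ΔT = 0.2763·4180·22.19 = 25628 J before reaching 0 °C.
Melting all 0.1481 kg of ice would need 0.1481·334000 = 49465 J.
That's not enough to melt it all — equilibrium is at 0 °C with ice remaining.
Mass melted = 25628/334000 ≈ 0.07673 kg.

m_melted ≈ 0.0767 kg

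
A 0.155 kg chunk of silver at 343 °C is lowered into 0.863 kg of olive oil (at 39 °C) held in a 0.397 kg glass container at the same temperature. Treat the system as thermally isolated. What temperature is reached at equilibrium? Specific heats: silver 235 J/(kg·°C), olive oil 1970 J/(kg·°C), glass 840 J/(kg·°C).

Setting the total heat transfer to zero:
0.155×235×(T − 343) + 0.863×1970×(T − 39) + 0.397×840×(T − 39) = 0
36.42(T − 343) + 1700.1(T − 39) + 333.48(T − 39) = 0
2070 T = 91804
T ≈ 44.35 °C

T_f ≈ 44.3 °C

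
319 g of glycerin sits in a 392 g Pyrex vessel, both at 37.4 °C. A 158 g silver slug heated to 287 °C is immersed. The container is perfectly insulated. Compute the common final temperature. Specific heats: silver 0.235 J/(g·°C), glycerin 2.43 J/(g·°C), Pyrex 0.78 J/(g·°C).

Heat gained plus heat lost sum to zero:
158·0.235·(T − 287) + 319·2.43·(T − 37.4) + 392·0.78·(T − 37.4) = 0
37.13(T − 287) + 775.17(T − 37.4) + 305.76(T − 37.4) = 0
(37.13 + 775.17 + 305.76) T = 37.13·287 + 775.17·37.4 + 305.76·37.4
T = 51083/1118.1 ≈ 45.69 °C

T_f ≈ 45.7 °C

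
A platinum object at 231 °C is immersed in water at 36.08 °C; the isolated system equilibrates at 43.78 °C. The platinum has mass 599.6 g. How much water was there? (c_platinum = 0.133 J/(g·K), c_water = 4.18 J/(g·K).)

Heat lost by the platinum = heat gained by the water:
599.6×0.133×(231 − 43.78) = m×4.18×(43.78 − 36.08)
32.19 m = 14930  ⇒  m ≈ 463.9 g

m ≈ 464 g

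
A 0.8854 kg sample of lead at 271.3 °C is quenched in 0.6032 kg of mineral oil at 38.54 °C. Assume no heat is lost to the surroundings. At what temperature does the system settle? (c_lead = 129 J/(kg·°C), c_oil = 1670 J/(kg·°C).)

T_f ≈ 62.2 °C

Taking heat into each body as positive, Σ m c ΔT = 0:
0.8854×129×(T − 271.3) + 0.6032×1670×(T − 38.54) = 0
(114.22 + 1007.3) T = 114.22×271.3 + 1007.3×38.54
T = 69810/1121.6 ≈ 62.24 °C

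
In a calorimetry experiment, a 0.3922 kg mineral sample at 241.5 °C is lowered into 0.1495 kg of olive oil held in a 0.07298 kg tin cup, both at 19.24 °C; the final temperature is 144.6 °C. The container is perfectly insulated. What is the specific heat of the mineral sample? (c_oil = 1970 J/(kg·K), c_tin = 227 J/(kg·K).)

c ≈ 1030 J/(kg·K)

Setting the total heat transfer to zero:
0.3922·c·(144.6 − 241.5) + 0.1495·1970·(144.6 − 19.24) + 0.07298·227·(144.6 − 19.24) = 0
-38 c = -38997
c = -38997/-38 ≈ 1026 J/(kg·K)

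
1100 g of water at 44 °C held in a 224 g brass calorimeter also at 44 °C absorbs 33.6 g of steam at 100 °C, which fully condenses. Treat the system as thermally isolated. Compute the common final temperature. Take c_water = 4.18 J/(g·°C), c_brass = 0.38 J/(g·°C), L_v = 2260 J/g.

Net heat exchanged in the isolated system is zero:
latent heat released on condensation: 33.6·2260 = 75936
  condensate cools 100→T: 33.6·4.18·(T − 100) = 140.45(T − 100)
  water warms: 1100·4.18·(T − 44) = 4598(T − 44)
  brass cup: 224·0.38·(T − 44) = 85.12(T − 44)
4823.6 T = 75936 + 14045 + 206057 = 296038
T ≈ 61.37 °C — below 100 °C, confirming all the steam condensed.

T_f ≈ 61.4 °C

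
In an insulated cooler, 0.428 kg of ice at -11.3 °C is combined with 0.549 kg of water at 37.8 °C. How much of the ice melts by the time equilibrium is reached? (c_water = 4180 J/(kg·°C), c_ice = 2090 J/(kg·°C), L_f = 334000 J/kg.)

m_melted ≈ 0.229 kg

Heat available from the water dropping to 0 °C: 0.549·4180·37.8 = 86744 J.
Warming the ice to 0 °C takes 0.428·2090·11.3 = 10108 J, leaving 76636 J for melting.
Melting all 0.428 kg of ice would need 0.428·334000 = 142952 J.
That's not enough to melt it all — equilibrium is at 0 °C with ice remaining.
m_melt = 76636 / L_f = 0.2294 kg.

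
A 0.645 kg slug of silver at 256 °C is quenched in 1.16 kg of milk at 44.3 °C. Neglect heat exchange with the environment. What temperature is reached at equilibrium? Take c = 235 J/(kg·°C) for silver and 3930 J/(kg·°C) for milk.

T_f ≈ 51.1 °C

|Q_silver| = |Q_milk|:
0.645×235×(256 − T) = 1.16×3930×(T − 44.3)
151.58(256 − T) = 4558.8(T − 44.3)
4710.4 T = 240758  ⇒  T ≈ 51.11 °C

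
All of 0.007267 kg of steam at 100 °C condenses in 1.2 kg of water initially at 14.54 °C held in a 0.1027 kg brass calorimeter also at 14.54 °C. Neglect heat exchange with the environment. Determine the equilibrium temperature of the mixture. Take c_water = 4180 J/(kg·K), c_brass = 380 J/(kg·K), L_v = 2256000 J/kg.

Let T be the final temperature. ΣQ_i = 0:
steam→water at 100 °C releases m L_v = 0.007267·2256000 = 16394; condensate cools 100→T: 0.007267·4180·(T − 100) = 30.38(T − 100); original water: 5016(T − 14.54); cup: 39.03(T − 14.54)
5085.4 T = 16394 + 3037.6 + 73500 = 92932
T ≈ 18.27 °C, under the boiling point, so the assumption holds.

T_f ≈ 18.3 °C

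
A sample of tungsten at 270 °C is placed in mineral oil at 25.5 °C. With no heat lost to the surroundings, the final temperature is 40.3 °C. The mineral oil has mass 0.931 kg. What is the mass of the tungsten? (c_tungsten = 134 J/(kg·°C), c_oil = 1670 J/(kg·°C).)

Energy conservation, ΣQ = 0:
m×134×(40.3 − 270) + 0.931×1670×(40.3 − 25.5) = 0
-30780 m = -23011
m = -23011/-30780 ≈ 0.7476 kg

m ≈ 0.748 kg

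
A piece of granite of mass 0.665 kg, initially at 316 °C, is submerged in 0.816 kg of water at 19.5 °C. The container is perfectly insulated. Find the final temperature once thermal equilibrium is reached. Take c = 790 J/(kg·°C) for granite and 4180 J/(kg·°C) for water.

Set heat shed by the hot body equal to heat absorbed by the cold body:
0.665*790*(316 − T) = 0.816*4180*(T − 19.5)
525.35(316 − T) = 3410.9(T − 19.5)
3936.2 T = 232523  ⇒  T ≈ 59.07 °C

T_f ≈ 59.1 °C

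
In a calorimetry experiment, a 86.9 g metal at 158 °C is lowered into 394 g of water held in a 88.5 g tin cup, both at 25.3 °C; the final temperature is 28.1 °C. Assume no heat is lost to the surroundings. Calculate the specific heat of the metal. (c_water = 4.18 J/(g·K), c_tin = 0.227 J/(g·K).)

Net heat exchanged in the isolated system is zero:
86.9·c·(28.1 − 158) + 394·4.18·(28.1 − 25.3) + 88.5·0.227·(28.1 − 25.3) = 0
-11288 c = -4667.6
c = -4667.6/-11288 ≈ 0.4135 J/(g·K)

c ≈ 0.413 J/(g·K)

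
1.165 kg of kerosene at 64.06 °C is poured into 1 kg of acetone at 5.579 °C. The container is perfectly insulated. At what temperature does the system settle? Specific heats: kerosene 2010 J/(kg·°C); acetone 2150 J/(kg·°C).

T_f ≈ 36.1 °C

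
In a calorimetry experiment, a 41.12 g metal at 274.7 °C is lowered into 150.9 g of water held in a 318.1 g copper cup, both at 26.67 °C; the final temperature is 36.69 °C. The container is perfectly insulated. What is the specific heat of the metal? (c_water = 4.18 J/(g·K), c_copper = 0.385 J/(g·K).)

c ≈ 0.771 J/(g·K)

Energy conservation, ΣQ = 0:
41.12×c×(36.69 − 274.7) + 150.9×4.18×(36.69 − 26.67) + 318.1×0.385×(36.69 − 26.67) = 0
-9787 c = -7547.4
c = -7547.4/-9787 ≈ 0.7712 J/(g·K)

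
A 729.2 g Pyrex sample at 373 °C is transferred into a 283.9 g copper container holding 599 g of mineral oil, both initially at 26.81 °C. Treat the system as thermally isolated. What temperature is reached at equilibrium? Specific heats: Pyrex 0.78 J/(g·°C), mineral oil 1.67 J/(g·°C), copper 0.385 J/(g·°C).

T_f ≈ 144.1 °C

Heat gained plus heat lost sum to zero:
729.2×0.78×(T − 373) + 599×1.67×(T − 26.81) + 283.9×0.385×(T − 26.81) = 0
1678.4 T = 241903
T ≈ 144.13 °C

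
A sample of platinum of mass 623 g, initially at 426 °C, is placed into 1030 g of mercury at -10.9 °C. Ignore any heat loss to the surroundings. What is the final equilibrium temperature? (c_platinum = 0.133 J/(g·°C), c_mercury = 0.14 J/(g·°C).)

T_f ≈ 148.5 °C

|Q_platinum| = |Q_mercury|:
623*0.133*(426 − T) = 1030*0.14*(T − (-10.9))
82.86(426 − T) = 144.2(T − (-10.9))
227.06 T = 33726  ⇒  T ≈ 148.53 °C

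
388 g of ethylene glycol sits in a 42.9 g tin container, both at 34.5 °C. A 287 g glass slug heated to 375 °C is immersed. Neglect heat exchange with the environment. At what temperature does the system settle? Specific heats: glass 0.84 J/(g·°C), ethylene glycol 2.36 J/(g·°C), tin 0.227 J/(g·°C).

T_f ≈ 104.9 °C

Heat gained plus heat lost sum to zero:
287·0.84·(T − 375) + 388·2.36·(T − 34.5) + 42.9·0.227·(T − 34.5) = 0
1166.5 T = 122332
T = 122332/1166.5 ≈ 104.87 °C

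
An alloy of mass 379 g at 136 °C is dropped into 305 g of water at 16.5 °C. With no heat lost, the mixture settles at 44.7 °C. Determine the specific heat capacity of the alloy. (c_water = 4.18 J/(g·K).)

Heat gained plus heat lost sum to zero:
379·c·(44.7 − 136) + 305·4.18·(44.7 − 16.5) = 0
-34603 c = -35952
c = -35952/-34603 ≈ 1.039 J/(g·K)

c ≈ 1.04 J/(g·K)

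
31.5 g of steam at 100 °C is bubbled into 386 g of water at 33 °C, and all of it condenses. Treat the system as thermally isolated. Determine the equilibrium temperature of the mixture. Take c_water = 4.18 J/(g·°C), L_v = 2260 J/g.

T_f ≈ 78.8 °C

Heat gained plus heat lost sum to zero:
condense steam: −31.5×2260 = −71190
  condensate cools 100→T: 31.5×4.18×(T − 100) = 131.67(T − 100)
  original water: 1613.5(T − 33)
1745.1 T = 71190 + 13167 + 53245 = 137602
T ≈ 78.85 °C (< 100 °C, so full condensation is consistent).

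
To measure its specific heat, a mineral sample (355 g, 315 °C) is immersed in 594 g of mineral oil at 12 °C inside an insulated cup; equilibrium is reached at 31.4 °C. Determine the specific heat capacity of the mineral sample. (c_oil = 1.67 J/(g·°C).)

c ≈ 0.191 J/(g·°C)

m_s c (T_s − T_f) = m_oil c_oil (T_f − T_0):
355×c×(315 − 31.4) = 594×1.67×(31.4 − 12)
100678 c = 19244  ⇒  c ≈ 0.1911 J/(g·°C)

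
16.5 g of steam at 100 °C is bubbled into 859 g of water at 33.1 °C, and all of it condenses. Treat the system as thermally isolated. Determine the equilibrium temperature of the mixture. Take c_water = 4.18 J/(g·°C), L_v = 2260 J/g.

Conservation of energy gives ΣQ = 0:
latent heat released on condensation: 16.5×2260 = 37290; condensed water 100 °C→T: 68.97(T − 100); original water: 3590.6(T − 33.1)
3659.6 T = 37290 + 6897 + 118850 = 163037
T ≈ 44.55 °C — below 100 °C, confirming all the steam condensed.

T_f ≈ 44.6 °C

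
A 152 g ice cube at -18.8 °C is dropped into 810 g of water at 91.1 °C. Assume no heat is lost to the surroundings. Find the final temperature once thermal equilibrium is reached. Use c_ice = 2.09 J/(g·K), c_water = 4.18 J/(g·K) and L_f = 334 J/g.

Let T be the final temperature. ΣQ_i = 0:
warm ice to 0 °C: 152×2.09×(0 − (-18.8)) = 5972.4; latent heat to melt: 152×334 = 50768; warm the meltwater: 635.36 T; water: 3385.8(T − 91.1)
4021.2 T = 308446 − 56740 = 251706
T ≈ 62.60 °C. Since T > 0 °C, the all-ice-melts assumption holds.

T_f ≈ 62.6 °C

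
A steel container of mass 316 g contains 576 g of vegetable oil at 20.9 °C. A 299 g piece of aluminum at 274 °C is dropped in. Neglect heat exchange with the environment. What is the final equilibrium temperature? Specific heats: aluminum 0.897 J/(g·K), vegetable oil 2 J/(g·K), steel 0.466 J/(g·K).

Setting the total heat transfer to zero:
299*0.897*(T − 274) + 576*2*(T − 20.9) + 316*0.466*(T − 20.9) = 0
268.2(T − 274) + 1152(T − 20.9) + 147.26(T − 20.9) = 0
(268.2 + 1152 + 147.26) T = 268.2*274 + 1152*20.9 + 147.26*20.9
T = 100642 / 1567.5 = 64.2 °C

T_f ≈ 64.2 °C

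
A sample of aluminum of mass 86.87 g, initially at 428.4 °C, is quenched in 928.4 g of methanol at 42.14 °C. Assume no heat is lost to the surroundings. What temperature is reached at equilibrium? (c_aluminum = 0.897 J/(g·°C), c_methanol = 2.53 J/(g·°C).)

T_f ≈ 54.5 °C

|Q_aluminum| = |Q_methanol|:
86.87*0.897*(428.4 − T) = 928.4*2.53*(T − 42.14)
77.92(428.4 − T) = 2348.9(T − 42.14)
2426.8 T = 132363  ⇒  T ≈ 54.54 °C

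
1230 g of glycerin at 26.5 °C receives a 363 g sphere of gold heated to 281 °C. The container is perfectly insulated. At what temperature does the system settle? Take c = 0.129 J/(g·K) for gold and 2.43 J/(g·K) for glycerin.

Setting the total heat transfer to zero:
363×0.129×(T − 281) + 1230×2.43×(T − 26.5) = 0
(46.83 + 2988.9) T = 46.83×281 + 2988.9×26.5
T = 92364 / 3035.7 = 30.4 °C

T_f ≈ 30.4 °C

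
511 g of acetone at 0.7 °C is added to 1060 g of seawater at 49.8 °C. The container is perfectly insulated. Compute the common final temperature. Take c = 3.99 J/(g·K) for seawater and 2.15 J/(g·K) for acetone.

T_f ≈ 39.7 °C

Conservation of energy gives ΣQ = 0:
1060×3.99×(T − 49.8) + 511×2.15×(T − 0.7) = 0
4229.4(T − 49.8) + 1098.6(T − 0.7) = 0
5328.1 T = 211393
T ≈ 39.68 °C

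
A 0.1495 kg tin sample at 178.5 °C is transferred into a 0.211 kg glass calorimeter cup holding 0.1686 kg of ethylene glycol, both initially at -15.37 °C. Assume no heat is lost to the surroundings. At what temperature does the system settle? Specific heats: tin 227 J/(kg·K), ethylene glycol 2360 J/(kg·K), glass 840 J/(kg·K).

Heat gained plus heat lost sum to zero:
0.1495×227×(T − 178.5) + 0.1686×2360×(T − (-15.37)) + 0.211×840×(T − (-15.37)) = 0
33.94(T − 178.5) + 397.9(T − (-15.37)) + 177.24(T − (-15.37)) = 0
(33.94 + 397.9 + 177.24) T = 33.94×178.5 + 397.9×(-15.37) + 177.24×(-15.37)
T = -2782.2 / 609.07 = -4.57 °C

T_f ≈ -4.6 °C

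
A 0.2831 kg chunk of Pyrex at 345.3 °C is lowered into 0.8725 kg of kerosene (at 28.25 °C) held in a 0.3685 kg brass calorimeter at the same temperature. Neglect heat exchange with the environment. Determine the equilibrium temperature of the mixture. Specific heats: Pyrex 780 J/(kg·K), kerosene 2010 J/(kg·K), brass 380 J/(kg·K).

T_f ≈ 61.4 °C

With ΣQ=0 the equilibrium temperature is the m·c-weighted mean:
T_f = (220.82·345.3 + 1753.7·28.25 + 140.03·28.25) / (220.82 + 1753.7 + 140.03)
    = 129747 / 2114.6 ≈ 61.36 °C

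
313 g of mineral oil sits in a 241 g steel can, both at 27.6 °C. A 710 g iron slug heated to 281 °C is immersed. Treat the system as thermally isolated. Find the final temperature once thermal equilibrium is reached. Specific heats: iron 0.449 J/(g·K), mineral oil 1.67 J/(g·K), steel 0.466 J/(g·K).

T_f ≈ 112.3 °C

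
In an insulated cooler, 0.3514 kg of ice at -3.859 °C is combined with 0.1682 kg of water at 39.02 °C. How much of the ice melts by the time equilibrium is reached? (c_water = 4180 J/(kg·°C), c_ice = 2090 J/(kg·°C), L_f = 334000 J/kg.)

Heat available from the water dropping to 0 °C: 0.1682×4180×39.02 = 27434 J.
Of that, 0.3514×2090×3.859 = 2834.1 J goes to bring the ice to 0 °C, leaving 24600 J.
To melt every bit of ice: 0.3514×334000 = 117368 J.
That's not enough to melt it all — equilibrium is at 0 °C with ice remaining.
m_melt = 24600 / L_f = 0.07365 kg.

m_melted ≈ 0.0737 kg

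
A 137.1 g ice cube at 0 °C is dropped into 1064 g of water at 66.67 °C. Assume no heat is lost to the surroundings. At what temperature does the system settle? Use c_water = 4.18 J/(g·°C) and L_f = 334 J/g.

T_f ≈ 49.9 °C

Let T be the final temperature. ΣQ_i = 0:
melt ice: 137.1×334 = 45791
  meltwater 0→T: 137.1×4.18×T = 573.08 T
  water cools: 1064×4.18×(T − 66.67) = 4447.5(T − 66.67)
5020.6 T = 296516 − 45791 = 250725
T ≈ 49.94 °C. Since T > 0 °C, the all-ice-melts assumption holds.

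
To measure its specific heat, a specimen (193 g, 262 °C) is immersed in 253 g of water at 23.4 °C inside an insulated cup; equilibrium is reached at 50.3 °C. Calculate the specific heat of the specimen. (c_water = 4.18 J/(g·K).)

c ≈ 0.696 J/(g·K)

Heat lost by the specimen = heat gained by the water:
193·c·(262 − 50.3) = 253·4.18·(50.3 − 23.4)
40858 c = 28448  ⇒  c ≈ 0.6963 J/(g·K)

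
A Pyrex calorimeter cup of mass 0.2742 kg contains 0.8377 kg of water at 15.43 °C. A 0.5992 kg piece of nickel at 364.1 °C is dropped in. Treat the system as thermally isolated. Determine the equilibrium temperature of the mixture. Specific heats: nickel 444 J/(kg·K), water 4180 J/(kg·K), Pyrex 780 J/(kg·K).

T_f ≈ 38.7 °C

Energy conservation, ΣQ = 0:
0.5992×444×(T − 364.1) + 0.8377×4180×(T − 15.43) + 0.2742×780×(T − 15.43) = 0
(266.04 + 3501.6 + 213.88) T = 266.04×364.1 + 3501.6×15.43 + 213.88×15.43
T = 154196 / 3981.5 = 38.7 °C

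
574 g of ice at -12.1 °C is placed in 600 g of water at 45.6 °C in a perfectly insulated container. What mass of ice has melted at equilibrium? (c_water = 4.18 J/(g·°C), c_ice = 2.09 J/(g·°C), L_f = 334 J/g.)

Water can give up m c ΔT = 600·4.18·45.6 = 114365 J before reaching 0 °C.
Warming the ice to 0 °C takes 574·2.09·12.1 = 14516 J, leaving 99849 J for melting.
Melting all 574 g of ice would need 574·334 = 191716 J.
That's not enough to melt it all — equilibrium is at 0 °C with ice remaining.
m_melted·334 = 99849  ⇒  m_melted ≈ 298.9 g.

m_melted ≈ 299 g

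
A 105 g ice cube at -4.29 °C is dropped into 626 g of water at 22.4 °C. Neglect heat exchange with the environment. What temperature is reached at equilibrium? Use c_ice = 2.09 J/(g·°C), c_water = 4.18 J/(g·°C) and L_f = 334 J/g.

T_f ≈ 7.4 °C

Energy balance with sensible and latent terms:
warm ice to 0 °C: 105×2.09×(0 − (-4.29)) = 941.44; fusion: m_ice L_f = 105×334 = 35070; warm the meltwater: 438.9 T; water cools: 626×4.18×(T − 22.4) = 2616.7(T − 22.4)
3055.6 T = 58614 − 36011 = 22602
T ≈ 7.40 °C — above 0 °C, consistent with complete melting.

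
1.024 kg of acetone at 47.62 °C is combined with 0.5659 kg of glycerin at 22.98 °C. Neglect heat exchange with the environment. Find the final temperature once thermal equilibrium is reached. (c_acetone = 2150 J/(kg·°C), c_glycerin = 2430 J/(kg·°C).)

Set heat shed by the hot body equal to heat absorbed by the cold body:
1.024×2150×(47.62 − T) = 0.5659×2430×(T − 22.98)
2201.6(47.62 − T) = 1375.1(T − 22.98)
3576.7 T = 136441  ⇒  T ≈ 38.15 °C

T_f ≈ 38.1 °C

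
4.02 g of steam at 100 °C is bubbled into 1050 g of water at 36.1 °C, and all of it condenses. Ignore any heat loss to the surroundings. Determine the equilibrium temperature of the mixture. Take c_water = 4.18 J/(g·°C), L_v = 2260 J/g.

Heat gained plus heat lost sum to zero:
latent heat released on condensation: 4.02·2260 = 9085.2
  condensed water 100 °C→T: 16.8(T − 100)
  water warms: 1050·4.18·(T − 36.1) = 4389(T − 36.1)
4405.8 T = 9085.2 + 1680.4 + 158443 = 169208
T ≈ 38.41 °C — below 100 °C, confirming all the steam condensed.

T_f ≈ 38.4 °C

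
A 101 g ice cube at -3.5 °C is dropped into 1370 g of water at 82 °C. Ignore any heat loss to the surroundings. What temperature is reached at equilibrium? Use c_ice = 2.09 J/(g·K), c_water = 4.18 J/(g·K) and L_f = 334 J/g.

T_f ≈ 70.8 °C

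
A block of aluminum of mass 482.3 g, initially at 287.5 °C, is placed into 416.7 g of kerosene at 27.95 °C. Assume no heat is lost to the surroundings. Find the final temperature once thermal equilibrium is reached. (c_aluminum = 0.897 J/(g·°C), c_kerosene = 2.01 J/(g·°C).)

T_f = Σ m_i c_i T_i / Σ m_i c_i:
T_f = (432.62×287.5 + 837.57×27.95) / (432.62 + 837.57)
    = 147789 / 1270.2 ≈ 116.35 °C

T_f ≈ 116.4 °C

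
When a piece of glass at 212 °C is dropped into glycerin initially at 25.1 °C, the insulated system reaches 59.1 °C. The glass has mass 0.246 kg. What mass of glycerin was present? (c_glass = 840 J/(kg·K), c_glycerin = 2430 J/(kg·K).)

Net heat exchanged in the isolated system is zero:
0.246·840·(59.1 − 212) + m·2430·(59.1 − 25.1) = 0
82620 m = 31595
m = 31595/82620 ≈ 0.3824 kg

m ≈ 0.382 kg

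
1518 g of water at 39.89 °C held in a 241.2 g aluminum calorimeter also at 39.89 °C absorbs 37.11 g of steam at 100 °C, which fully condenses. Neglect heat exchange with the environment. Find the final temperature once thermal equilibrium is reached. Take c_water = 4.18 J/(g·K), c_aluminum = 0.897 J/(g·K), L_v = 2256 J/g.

T_f ≈ 53.7 °C

Energy conservation, ΣQ = 0:
steam→water at 100 °C releases m L_v = 37.11×2256 = 83720
  condensed water 100 °C→T: 155.12(T − 100)
  water warms: 1518×4.18×(T − 39.89) = 6345.2(T − 39.89)
  aluminum cup: 241.2×0.897×(T − 39.89) = 216.36(T − 39.89)
6716.7 T = 83720 + 15512 + 261742 = 360974
T ≈ 53.74 °C, under the boiling point, so the assumption holds.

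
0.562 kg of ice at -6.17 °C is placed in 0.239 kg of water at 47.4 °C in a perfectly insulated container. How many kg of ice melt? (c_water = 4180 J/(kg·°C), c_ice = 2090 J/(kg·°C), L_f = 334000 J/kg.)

Cooling the water to 0 °C releases 0.239×4180×47.4 = 47354 J.
Warming the ice to 0 °C takes 0.562×2090×6.17 = 7247.2 J, leaving 40106 J for melting.
Fully melting the ice requires m_ice L_f = 0.562×334000 = 187708 J.
That's not enough to melt it all — equilibrium is at 0 °C with ice remaining.
Mass melted = 40106/334000 ≈ 0.1201 kg.

m_melted ≈ 0.12 kg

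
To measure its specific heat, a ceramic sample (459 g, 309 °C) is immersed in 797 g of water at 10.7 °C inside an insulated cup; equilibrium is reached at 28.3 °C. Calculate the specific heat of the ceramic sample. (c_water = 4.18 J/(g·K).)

Taking heat into each body as positive, Σ m c ΔT = 0:
459·c·(28.3 − 309) + 797·4.18·(28.3 − 10.7) = 0
-128841 c = -58634
c = -58634/-128841 ≈ 0.4551 J/(g·K)

c ≈ 0.455 J/(g·K)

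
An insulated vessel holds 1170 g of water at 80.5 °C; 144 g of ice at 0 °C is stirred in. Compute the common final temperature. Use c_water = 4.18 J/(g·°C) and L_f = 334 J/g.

Taking heat into each body as positive, Σ m c ΔT = 0:
fusion: m_ice L_f = 144·334 = 48096
  meltwater 0→T: 144·4.18·T = 601.92 T
  water cools: 1170·4.18·(T − 80.5) = 4890.6(T − 80.5)
5492.5 T = 393693 − 48096 = 345597
T ≈ 62.92 °C. Since T > 0 °C, the all-ice-melts assumption holds.

T_f ≈ 62.9 °C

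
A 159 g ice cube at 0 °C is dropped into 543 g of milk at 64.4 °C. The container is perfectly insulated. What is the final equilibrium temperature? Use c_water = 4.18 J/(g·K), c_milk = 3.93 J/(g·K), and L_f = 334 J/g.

Net heat exchanged in the isolated system is zero:
fusion: m_ice L_f = 159×334 = 53106; meltwater 0→T: 159×4.18×T = 664.62 T; milk cools: 543×3.93×(T − 64.4) = 2134(T − 64.4)
2798.6 T = 137429 − 53106 = 84323
T ≈ 30.13 °C. Since T > 0 °C, the all-ice-melts assumption holds.

T_f ≈ 30.1 °C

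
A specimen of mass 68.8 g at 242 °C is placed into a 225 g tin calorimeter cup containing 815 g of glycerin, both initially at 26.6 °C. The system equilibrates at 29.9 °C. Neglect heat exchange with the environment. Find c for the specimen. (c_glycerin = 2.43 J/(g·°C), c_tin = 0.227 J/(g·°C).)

c ≈ 0.459 J/(g·°C)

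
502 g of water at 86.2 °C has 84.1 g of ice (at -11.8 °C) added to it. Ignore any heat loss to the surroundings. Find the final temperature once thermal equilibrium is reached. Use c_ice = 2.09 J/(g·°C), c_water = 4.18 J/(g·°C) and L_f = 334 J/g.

Heat gained plus heat lost sum to zero:
warm ice to 0 °C: 84.1·2.09·(0 − (-11.8)) = 2074.1
  latent heat to melt: 84.1·334 = 28089
  meltwater 0→T: 84.1·4.18·T = 351.54 T
  water: 2098.4(T − 86.2)
2449.9 T = 180879 − 30163 = 150715
T ≈ 61.52 °C (positive, so assuming full melt was valid).

T_f ≈ 61.5 °C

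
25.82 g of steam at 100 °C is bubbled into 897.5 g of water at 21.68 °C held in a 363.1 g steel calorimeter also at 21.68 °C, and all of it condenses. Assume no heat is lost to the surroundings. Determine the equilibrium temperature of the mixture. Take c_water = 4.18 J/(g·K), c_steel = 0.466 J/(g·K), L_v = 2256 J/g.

Taking heat into each body as positive, Σ m c ΔT = 0:
condense steam: −25.82×2256 = −58250; condensate cools 100→T: 25.82×4.18×(T − 100) = 107.93(T − 100); water warms: 897.5×4.18×(T − 21.68) = 3751.5(T − 21.68); cup: 169.2(T − 21.68)
4028.7 T = 58250 + 10793 + 85002 = 154045
T ≈ 38.24 °C — below 100 °C, confirming all the steam condensed.

T_f ≈ 38.2 °C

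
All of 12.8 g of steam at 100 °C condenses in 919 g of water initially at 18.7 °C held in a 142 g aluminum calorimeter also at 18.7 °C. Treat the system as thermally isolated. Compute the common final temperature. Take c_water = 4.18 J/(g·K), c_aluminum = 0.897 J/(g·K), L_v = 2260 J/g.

T_f ≈ 27.0 °C

Energy conservation, ΣQ = 0:
latent heat released on condensation: 12.8·2260 = 28928; condensed water 100 °C→T: 53.5(T − 100); original water: 3841.4(T − 18.7); aluminum cup: 142·0.897·(T − 18.7) = 127.37(T − 18.7)
4022.3 T = 28928 + 5350.4 + 74216 = 108495
T ≈ 26.97 °C, under the boiling point, so the assumption holds.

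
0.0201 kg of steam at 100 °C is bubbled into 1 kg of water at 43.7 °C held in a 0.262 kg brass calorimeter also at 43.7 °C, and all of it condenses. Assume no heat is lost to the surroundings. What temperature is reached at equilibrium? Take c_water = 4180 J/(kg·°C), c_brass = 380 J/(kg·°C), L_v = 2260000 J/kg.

Taking heat into each body as positive, Σ m c ΔT = 0:
condense steam: −0.0201×2260000 = −45426
  condensed water 100 °C→T: 84.02(T − 100)
  water warms: 1×4180×(T − 43.7) = 4180(T − 43.7)
  cup: 99.56(T − 43.7)
4363.6 T = 45426 + 8401.8 + 187017 = 240845
T ≈ 55.19 °C — below 100 °C, confirming all the steam condensed.

T_f ≈ 55.2 °C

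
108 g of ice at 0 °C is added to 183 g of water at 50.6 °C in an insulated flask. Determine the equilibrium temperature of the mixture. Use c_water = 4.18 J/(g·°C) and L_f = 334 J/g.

T_f ≈ 2.2 °C

Energy balance with sensible and latent terms:
fusion: m_ice L_f = 108×334 = 36072
  warm the meltwater: 451.44 T
  water: 764.94(T − 50.6)
1216.4 T = 38706 − 36072 = 2634
T ≈ 2.17 °C — above 0 °C, consistent with complete melting.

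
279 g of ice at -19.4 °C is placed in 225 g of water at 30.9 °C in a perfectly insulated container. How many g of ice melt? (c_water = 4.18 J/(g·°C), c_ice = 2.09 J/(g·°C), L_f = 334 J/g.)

m_melted ≈ 53.1 g

Cooling the water to 0 °C releases 225·4.18·30.9 = 29061 J.
Of that, 279·2.09·19.4 = 11312 J goes to bring the ice to 0 °C, leaving 17749 J.
To melt every bit of ice: 279·334 = 93186 J.
17749 J < 93186 J, so only part of the ice melts and the system sits at 0 °C.
m_melt = 17749 / L_f = 53.14 g.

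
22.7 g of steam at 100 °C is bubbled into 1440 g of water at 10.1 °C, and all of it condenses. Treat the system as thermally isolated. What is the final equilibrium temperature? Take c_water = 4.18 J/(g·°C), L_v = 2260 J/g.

Energy conservation, ΣQ = 0:
steam→water at 100 °C releases m L_v = 22.7·2260 = 51302; condensate cools 100→T: 22.7·4.18·(T − 100) = 94.89(T − 100); original water: 6019.2(T − 10.1)
6114.1 T = 51302 + 9488.6 + 60794 = 121585
T ≈ 19.89 °C (< 100 °C, so full condensation is consistent).

T_f ≈ 19.9 °C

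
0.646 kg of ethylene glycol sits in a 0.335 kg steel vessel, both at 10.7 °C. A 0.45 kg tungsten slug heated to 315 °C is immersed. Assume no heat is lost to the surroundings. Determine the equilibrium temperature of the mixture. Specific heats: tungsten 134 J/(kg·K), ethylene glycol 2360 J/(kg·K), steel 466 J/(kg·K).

T_f ≈ 21.2 °C

Net heat exchanged in the isolated system is zero:
0.45·134·(T − 315) + 0.646·2360·(T − 10.7) + 0.335·466·(T − 10.7) = 0
1741 T = 36978
T = 36978 / 1741 = 21.2 °C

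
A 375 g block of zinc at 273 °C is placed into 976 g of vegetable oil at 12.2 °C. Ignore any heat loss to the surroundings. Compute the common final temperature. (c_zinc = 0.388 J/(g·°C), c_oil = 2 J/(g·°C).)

T_f ≈ 30.3 °C

With ΣQ=0 the equilibrium temperature is the m·c-weighted mean:
T_f = (145.5×273 + 1952×12.2) / (145.5 + 1952)
    = 63536 / 2097.5 ≈ 30.29 °C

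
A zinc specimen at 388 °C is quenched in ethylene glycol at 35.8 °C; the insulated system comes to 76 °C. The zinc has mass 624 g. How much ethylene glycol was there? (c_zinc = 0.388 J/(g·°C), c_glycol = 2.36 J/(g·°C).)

Heat lost by the zinc = heat gained by the glycol:
624×0.388×(388 − 76) = m×2.36×(76 − 35.8)
94.87 m = 75539  ⇒  m ≈ 796.2 g

m ≈ 796 g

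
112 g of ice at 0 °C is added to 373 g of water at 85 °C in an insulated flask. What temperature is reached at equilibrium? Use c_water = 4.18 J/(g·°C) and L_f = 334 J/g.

Let T be the final temperature. ΣQ_i = 0:
fusion: m_ice L_f = 112·334 = 37408
  meltwater 0→T: 112·4.18·T = 468.16 T
  water cools: 373·4.18·(T − 85) = 1559.1(T − 85)
2027.3 T = 132527 − 37408 = 95119
T ≈ 46.92 °C (positive, so assuming full melt was valid).

T_f ≈ 46.9 °C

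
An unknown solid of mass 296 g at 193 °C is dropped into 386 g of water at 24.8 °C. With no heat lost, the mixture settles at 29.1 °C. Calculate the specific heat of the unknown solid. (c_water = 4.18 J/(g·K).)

c ≈ 0.143 J/(g·K)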